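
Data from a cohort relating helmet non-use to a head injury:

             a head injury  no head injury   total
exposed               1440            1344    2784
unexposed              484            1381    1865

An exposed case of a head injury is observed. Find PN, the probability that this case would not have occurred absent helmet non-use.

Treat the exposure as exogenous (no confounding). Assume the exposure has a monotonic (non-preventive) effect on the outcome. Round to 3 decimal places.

PN ≈ 0.498

p₁ = P(outcome | exposed) = 1440/2784 = 0.51724
p₀ = P(outcome | unexposed) = 484/1865 = 0.25952
Under exogeneity and monotonicity, PN = (p₁ − p₀)/p₁.
PN = (0.51724 − 0.25952) / 0.51724 ≈ 0.4983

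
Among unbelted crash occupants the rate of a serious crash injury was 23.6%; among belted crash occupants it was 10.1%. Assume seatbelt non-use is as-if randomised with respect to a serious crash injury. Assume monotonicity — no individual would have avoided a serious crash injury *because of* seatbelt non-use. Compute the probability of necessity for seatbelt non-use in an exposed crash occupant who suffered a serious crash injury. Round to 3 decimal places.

PN ≈ 0.572

p₁ = 0.236, p₀ = 0.101.
Under exogeneity and monotonicity, PN = (p₁ − p₀) / p₁.
PN = (0.236 − 0.101) / 0.236 = 0.135 / 0.236 ≈ 0.5720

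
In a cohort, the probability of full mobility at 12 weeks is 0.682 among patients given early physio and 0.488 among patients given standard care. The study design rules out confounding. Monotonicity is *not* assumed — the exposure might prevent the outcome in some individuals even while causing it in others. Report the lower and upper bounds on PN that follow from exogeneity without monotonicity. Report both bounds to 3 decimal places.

Let p₁ = 0.682, p₀ = 0.488.
Under exogeneity alone the bounds on PN are max{0,(p₁−p₀)/p₁} ≤ PN ≤ min{1,(1−p₀)/p₁}.
  lower = (p₁ − p₀)/p₁ = 0.194 / 0.682 ≈ 0.2845
  upper = min{1, (1 − p₀)/p₁} = 0.512 / 0.682 ≈ 0.7507

0.284 ≤ PN ≤ 0.751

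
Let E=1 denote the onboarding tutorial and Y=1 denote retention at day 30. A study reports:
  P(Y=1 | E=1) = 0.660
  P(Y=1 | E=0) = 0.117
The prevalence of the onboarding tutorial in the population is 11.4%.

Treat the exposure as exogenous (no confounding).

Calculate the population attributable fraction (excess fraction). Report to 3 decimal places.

Let p₁ = 0.66, p₀ = 0.117.
Overall risk P(Y=1) = π·p₁ + (1−π)·p₀ = 0.114×0.66 + 0.886×0.117 = 0.1789.
Under exogeneity, PAF = [P(Y=1) − p₀] / P(Y=1).
PAF = (0.1789 − 0.117) / 0.1789 ≈ 0.3460

PAF ≈ 0.346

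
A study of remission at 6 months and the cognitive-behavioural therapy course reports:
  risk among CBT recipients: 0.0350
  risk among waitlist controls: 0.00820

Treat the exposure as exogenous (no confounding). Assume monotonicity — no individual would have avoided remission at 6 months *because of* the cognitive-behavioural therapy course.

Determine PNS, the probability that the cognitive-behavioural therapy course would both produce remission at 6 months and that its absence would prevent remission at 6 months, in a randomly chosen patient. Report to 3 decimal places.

Let p₁ = 0.035, p₀ = 0.0082.
Under exogeneity and monotonicity, PNS = p₁ − p₀.
PNS = 0.035 − 0.0082 = 0.0268

PNS ≈ 0.027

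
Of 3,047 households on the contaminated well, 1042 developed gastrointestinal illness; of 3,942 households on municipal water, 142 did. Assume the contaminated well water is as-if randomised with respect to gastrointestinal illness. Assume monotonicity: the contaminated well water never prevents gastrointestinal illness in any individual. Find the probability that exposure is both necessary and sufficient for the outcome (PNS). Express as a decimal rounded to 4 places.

p₁ = P(outcome | exposed) = 1042/3047 = 0.34198
p₀ = P(outcome | unexposed) = 142/3942 = 0.036022
Under exogeneity and monotonicity, PNS = p₁ − p₀.
PNS = 0.34198 − 0.036022 = 0.30595

PNS ≈ 0.3060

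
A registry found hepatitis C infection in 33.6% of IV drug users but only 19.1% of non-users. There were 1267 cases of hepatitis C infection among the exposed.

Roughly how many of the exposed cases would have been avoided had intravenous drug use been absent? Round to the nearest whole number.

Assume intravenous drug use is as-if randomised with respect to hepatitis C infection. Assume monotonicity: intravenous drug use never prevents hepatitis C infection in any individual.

about 547 cases

p₁ = 0.336, p₀ = 0.191.
PN = (p₁ − p₀)/p₁ = (0.336 − 0.191) / 0.336 ≈ 0.43155.
Attributable cases ≈ PN × (exposed cases) = 0.43155 × 1267 ≈ 546.77.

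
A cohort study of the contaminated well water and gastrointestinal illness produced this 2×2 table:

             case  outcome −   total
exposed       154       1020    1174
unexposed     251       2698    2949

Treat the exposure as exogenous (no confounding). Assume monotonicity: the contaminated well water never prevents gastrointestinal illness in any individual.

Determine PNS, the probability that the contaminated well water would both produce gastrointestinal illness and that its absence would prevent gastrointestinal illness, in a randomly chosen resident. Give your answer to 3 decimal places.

p₁ = P(outcome | exposed) = 154/1174 = 0.13118
p₀ = P(outcome | unexposed) = 251/2949 = 0.085114
Under exogeneity and monotonicity, PNS = p₁ − p₀.
PNS = 0.13118 − 0.085114 = 0.046062

PNS ≈ 0.046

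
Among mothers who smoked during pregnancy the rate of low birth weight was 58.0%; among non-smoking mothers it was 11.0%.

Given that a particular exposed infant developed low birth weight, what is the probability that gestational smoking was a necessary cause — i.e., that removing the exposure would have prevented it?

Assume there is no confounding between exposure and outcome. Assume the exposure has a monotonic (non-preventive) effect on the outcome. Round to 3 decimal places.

PN ≈ 0.810

p₁ = 0.58, p₀ = 0.11.
Under exogeneity and monotonicity, PN = (p₁ − p₀) / p₁.
PN = (0.58 − 0.11) / 0.58 = 0.47 / 0.58 ≈ 0.8103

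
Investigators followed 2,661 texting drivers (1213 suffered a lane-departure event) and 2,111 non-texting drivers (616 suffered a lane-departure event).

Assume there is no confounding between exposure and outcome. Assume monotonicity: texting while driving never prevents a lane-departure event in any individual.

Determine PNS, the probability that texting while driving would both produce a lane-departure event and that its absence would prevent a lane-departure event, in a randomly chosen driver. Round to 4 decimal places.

p₁ = P(outcome | exposed) = 1213/2661 = 0.45584
p₀ = P(outcome | unexposed) = 616/2111 = 0.2918
Under exogeneity and monotonicity, PNS = p₁ − p₀.
PNS = 0.45584 − 0.2918 = 0.16404

PNS ≈ 0.1640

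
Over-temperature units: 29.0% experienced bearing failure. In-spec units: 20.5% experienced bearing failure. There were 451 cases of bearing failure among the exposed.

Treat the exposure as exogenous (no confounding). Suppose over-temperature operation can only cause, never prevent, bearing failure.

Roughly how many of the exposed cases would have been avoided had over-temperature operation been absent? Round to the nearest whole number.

about 132 cases

p₁ = 0.29, p₀ = 0.205.
PN = (p₁ − p₀)/p₁ = (0.29 − 0.205) / 0.29 ≈ 0.29310.
Attributable cases ≈ PN × (exposed cases) = 0.29310 × 451 ≈ 132.19.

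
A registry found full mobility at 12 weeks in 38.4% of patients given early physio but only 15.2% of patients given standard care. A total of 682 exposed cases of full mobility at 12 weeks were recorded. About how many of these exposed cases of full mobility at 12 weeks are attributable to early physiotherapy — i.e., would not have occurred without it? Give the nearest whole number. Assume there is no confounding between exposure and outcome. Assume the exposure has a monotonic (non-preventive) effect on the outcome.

about 412 cases

p₁ = 0.384, p₀ = 0.152.
PN = (p₁ − p₀)/p₁ = (0.384 − 0.152) / 0.384 ≈ 0.60417.
Attributable cases ≈ PN × (exposed cases) = 0.60417 × 682 ≈ 412.04.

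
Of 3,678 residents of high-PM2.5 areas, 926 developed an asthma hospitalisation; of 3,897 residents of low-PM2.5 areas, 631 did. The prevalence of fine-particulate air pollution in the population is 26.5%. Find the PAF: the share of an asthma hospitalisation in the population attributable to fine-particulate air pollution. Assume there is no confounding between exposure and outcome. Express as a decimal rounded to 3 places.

p₁ = P(outcome | exposed) = 926/3678 = 0.25177
p₀ = P(outcome | unexposed) = 631/3897 = 0.16192
Overall risk P(Y=1) = π·p₁ + (1−π)·p₀ = 0.265×0.25177 + 0.735×0.16192 = 0.18573.
Under exogeneity, PAF = [P(Y=1) − p₀] / P(Y=1).
PAF = (0.18573 − 0.16192) / 0.18573 ≈ 0.1282

PAF ≈ 0.128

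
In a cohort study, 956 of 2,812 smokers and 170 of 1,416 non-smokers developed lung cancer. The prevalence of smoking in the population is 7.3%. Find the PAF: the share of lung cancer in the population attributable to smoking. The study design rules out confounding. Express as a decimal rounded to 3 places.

PAF ≈ 0.118

p₁ = P(outcome | exposed) = 956/2812 = 0.33997
p₀ = P(outcome | unexposed) = 170/1416 = 0.12006
Overall risk P(Y=1) = π·p₁ + (1−π)·p₀ = 0.073×0.33997 + 0.927×0.12006 = 0.13611.
Under exogeneity, PAF = [P(Y=1) − p₀] / P(Y=1).
PAF = (0.13611 − 0.12006) / 0.13611 ≈ 0.1179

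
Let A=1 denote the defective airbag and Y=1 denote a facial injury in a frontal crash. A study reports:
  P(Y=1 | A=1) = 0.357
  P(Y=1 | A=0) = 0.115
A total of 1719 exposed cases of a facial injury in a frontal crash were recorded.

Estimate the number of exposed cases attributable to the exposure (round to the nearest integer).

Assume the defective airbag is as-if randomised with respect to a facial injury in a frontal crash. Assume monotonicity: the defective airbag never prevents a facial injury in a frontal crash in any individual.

Let p₁ = 0.357, p₀ = 0.115.
PN = (p₁ − p₀)/p₁ = (0.357 − 0.115) / 0.357 ≈ 0.67787.
Attributable cases ≈ PN × (exposed cases) = 0.67787 × 1719 ≈ 1165.26.

about 1165 cases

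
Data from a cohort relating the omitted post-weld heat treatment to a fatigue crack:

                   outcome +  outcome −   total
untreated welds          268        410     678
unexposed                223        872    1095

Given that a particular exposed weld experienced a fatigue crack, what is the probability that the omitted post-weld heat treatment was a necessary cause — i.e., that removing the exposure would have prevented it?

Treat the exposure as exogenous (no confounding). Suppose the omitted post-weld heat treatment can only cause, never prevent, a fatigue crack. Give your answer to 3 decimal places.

p₁ = P(outcome | exposed) = 268/678 = 0.39528
p₀ = P(outcome | unexposed) = 223/1095 = 0.20365
Under exogeneity and monotonicity, PN = (p₁ − p₀) / p₁.
PN = (0.39528 − 0.20365) / 0.39528 = 0.19163 / 0.39528 ≈ 0.4848

PN ≈ 0.485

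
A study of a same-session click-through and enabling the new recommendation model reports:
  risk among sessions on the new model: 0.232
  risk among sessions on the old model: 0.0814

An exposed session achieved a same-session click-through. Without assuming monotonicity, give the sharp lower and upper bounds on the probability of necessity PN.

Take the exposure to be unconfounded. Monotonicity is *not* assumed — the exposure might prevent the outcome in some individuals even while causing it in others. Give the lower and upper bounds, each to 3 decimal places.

0.649 ≤ PN ≤ 1.000

Let p₁ = 0.232, p₀ = 0.0814.
Under exogeneity alone the bounds on PN are max{0,(p₁−p₀)/p₁} ≤ PN ≤ min{1,(1−p₀)/p₁}.
  lower = (p₁ − p₀)/p₁ = 0.1506 / 0.232 ≈ 0.6491
  upper = min{1, (1 − p₀)/p₁} = 0.9186 / 0.232 ≈ 3.9595 → capped at 1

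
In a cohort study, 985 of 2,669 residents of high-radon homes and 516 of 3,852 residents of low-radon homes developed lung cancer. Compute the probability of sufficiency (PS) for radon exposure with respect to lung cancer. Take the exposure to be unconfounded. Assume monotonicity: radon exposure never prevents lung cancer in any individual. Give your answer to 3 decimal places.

PS ≈ 0.271

p₁ = P(outcome | exposed) = 985/2669 = 0.36905
p₀ = P(outcome | unexposed) = 516/3852 = 0.13396
Under exogeneity and monotonicity, PS = (p₁ − p₀) / (1 − p₀).
PS = (0.36905 − 0.13396) / (1 − 0.13396) = 0.2351 / 0.86604 ≈ 0.2715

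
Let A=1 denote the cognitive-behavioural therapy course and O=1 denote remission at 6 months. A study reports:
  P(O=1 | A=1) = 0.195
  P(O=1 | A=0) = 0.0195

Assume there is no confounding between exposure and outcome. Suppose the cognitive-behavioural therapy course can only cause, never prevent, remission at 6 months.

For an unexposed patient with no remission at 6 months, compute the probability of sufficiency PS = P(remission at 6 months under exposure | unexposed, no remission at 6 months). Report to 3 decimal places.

PS ≈ 0.179

Let p₁ = 0.195, p₀ = 0.0195.
Under exogeneity and monotonicity, PS = (p₁ − p₀) / (1 − p₀).
PS = (0.195 − 0.0195) / (1 − 0.0195) = 0.1755 / 0.9805 ≈ 0.1790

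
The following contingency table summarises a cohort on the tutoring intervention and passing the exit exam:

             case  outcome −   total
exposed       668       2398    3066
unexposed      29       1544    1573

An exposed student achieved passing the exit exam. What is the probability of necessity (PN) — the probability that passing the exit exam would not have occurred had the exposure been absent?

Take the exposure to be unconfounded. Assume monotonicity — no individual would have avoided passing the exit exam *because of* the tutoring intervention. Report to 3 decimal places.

p₁ = P(outcome | exposed) = 668/3066 = 0.21787
p₀ = P(outcome | unexposed) = 29/1573 = 0.018436
Under exogeneity and monotonicity, PN = (p₁ − p₀)/p₁.
PN = (0.21787 − 0.018436) / 0.21787 ≈ 0.9154

PN ≈ 0.915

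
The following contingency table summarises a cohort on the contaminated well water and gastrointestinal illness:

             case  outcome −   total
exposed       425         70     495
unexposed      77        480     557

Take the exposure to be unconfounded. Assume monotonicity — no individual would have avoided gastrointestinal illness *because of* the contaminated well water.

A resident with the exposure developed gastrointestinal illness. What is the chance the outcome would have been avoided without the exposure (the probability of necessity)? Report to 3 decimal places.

p₁ = P(outcome | exposed) = 425/495 = 0.85859
p₀ = P(outcome | unexposed) = 77/557 = 0.13824
Under exogeneity and monotonicity, PN = (p₁ − p₀)/p₁.
PN = (0.85859 − 0.13824) / 0.85859 ≈ 0.8390

PN ≈ 0.839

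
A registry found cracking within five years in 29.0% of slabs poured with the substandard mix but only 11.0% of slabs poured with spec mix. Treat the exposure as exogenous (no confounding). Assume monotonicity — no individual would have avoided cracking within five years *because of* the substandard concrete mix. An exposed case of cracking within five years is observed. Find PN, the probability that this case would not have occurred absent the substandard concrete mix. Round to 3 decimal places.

PN ≈ 0.621

p₁ = 0.29, p₀ = 0.11.
Under exogeneity and monotonicity, PN = (p₁ − p₀) / p₁.
PN = (0.29 − 0.11) / 0.29 = 0.18 / 0.29 ≈ 0.6207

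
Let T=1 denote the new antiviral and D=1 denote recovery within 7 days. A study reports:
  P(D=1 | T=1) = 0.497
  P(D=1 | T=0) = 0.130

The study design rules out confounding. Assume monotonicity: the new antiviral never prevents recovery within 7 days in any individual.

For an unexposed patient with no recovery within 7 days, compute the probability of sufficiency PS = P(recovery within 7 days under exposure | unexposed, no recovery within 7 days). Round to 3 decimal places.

PS ≈ 0.422

Let p₁ = 0.497, p₀ = 0.13.
Under exogeneity and monotonicity, PS = (p₁ − p₀) / (1 − p₀).
PS = (0.497 − 0.13) / (1 − 0.13) = 0.367 / 0.87 ≈ 0.4218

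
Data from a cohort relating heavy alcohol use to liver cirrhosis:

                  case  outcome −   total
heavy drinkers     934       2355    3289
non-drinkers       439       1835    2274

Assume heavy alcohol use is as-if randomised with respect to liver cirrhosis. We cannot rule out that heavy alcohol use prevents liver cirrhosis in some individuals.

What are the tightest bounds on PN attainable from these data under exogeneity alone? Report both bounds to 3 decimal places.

p₁ = P(outcome | exposed) = 934/3289 = 0.28398
p₀ = P(outcome | unexposed) = 439/2274 = 0.19305
Under exogeneity alone the bounds on PN are max{0,(p₁−p₀)/p₁} ≤ PN ≤ min{1,(1−p₀)/p₁}.
  lower = (p₁ − p₀)/p₁ = 0.090925 / 0.28398 ≈ 0.3202
  upper = min{1, (1 − p₀)/p₁} = 0.80695 / 0.28398 ≈ 2.8416 → capped at 1

0.320 ≤ PN ≤ 1.000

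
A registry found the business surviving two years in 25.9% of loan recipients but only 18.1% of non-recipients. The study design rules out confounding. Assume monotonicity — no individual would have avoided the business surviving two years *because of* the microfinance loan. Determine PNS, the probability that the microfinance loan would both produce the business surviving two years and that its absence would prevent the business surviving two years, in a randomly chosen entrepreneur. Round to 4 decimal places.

PNS ≈ 0.0780

p₁ = 0.259, p₀ = 0.181.
Under exogeneity and monotonicity, PNS = p₁ − p₀.
PNS = 0.259 − 0.181 = 0.078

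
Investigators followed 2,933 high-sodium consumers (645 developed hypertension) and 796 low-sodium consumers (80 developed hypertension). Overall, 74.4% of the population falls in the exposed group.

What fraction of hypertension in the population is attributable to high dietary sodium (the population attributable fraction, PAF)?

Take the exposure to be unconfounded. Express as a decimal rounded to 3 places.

PAF ≈ 0.469

p₁ = P(outcome | exposed) = 645/2933 = 0.21991
p₀ = P(outcome | unexposed) = 80/796 = 0.1005
Overall risk P(Y=1) = π·p₁ + (1−π)·p₀ = 0.744×0.21991 + 0.256×0.1005 = 0.18934.
Under exogeneity, PAF = [P(Y=1) − p₀] / P(Y=1).
PAF = (0.18934 − 0.1005) / 0.18934 ≈ 0.4692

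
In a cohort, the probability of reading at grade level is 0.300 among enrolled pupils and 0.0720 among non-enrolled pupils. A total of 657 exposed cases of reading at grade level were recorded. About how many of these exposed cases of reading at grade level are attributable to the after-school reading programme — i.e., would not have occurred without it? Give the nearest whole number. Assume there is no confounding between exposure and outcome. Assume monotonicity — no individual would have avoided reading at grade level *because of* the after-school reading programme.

Let p₁ = 0.3, p₀ = 0.072.
PN = (p₁ − p₀)/p₁ = (0.3 − 0.072) / 0.3 ≈ 0.76000.
Attributable cases ≈ PN × (exposed cases) = 0.76000 × 657 ≈ 499.32.

about 499 cases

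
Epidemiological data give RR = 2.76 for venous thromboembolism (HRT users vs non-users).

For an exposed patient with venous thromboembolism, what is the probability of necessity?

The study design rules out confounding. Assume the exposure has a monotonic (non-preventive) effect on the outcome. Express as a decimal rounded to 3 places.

PN ≈ 0.638

Under exogeneity and monotonicity, PN = (RR − 1) / RR = 1 − 1/RR.
PN = (2.76 − 1) / 2.76 = 1.76 / 2.76 ≈ 0.6377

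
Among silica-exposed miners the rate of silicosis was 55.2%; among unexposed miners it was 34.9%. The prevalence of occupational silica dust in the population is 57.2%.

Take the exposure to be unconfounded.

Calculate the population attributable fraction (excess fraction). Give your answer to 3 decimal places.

p₁ = 0.552, p₀ = 0.349.
Overall risk P(Y=1) = π·p₁ + (1−π)·p₀ = 0.572×0.552 + 0.428×0.349 = 0.46512.
Under exogeneity, PAF = [P(Y=1) − p₀] / P(Y=1).
PAF = (0.46512 − 0.349) / 0.46512 ≈ 0.2496

PAF ≈ 0.250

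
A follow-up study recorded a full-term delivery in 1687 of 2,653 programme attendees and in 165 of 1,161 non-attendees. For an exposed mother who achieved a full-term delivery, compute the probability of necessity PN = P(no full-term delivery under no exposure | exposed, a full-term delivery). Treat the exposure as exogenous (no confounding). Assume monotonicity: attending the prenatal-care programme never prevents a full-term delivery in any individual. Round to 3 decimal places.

PN ≈ 0.777

p₁ = P(outcome | exposed) = 1687/2653 = 0.63588
p₀ = P(outcome | unexposed) = 165/1161 = 0.14212
Under exogeneity and monotonicity, PN = (p₁ − p₀) / p₁.
PN = (0.63588 − 0.14212) / 0.63588 = 0.49377 / 0.63588 ≈ 0.7765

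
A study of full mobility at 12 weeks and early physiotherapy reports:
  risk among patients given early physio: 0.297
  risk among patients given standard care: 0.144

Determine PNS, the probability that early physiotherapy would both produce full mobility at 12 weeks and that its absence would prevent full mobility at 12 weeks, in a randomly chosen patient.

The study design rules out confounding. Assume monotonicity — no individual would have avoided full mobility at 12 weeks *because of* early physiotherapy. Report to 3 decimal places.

PNS ≈ 0.153

Let p₁ = 0.297, p₀ = 0.144.
Under exogeneity and monotonicity, PNS = p₁ − p₀.
PNS = 0.297 − 0.144 = 0.153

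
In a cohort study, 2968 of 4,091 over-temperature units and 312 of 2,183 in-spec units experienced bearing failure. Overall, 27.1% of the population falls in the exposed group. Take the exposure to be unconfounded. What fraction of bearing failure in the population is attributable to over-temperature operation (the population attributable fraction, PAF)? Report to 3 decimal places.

PAF ≈ 0.525

p₁ = P(outcome | exposed) = 2968/4091 = 0.72549
p₀ = P(outcome | unexposed) = 312/2183 = 0.14292
Overall risk P(Y=1) = π·p₁ + (1−π)·p₀ = 0.271×0.72549 + 0.729×0.14292 = 0.3008.
Under exogeneity, PAF = [P(Y=1) − p₀] / P(Y=1).
PAF = (0.3008 − 0.14292) / 0.3008 ≈ 0.5249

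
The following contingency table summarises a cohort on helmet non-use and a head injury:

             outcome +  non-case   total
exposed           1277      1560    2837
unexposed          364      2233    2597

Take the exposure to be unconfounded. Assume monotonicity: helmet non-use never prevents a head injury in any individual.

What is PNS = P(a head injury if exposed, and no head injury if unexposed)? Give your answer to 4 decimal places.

PNS ≈ 0.3100

p₁ = P(outcome | exposed) = 1277/2837 = 0.45012
p₀ = P(outcome | unexposed) = 364/2597 = 0.14016
Under exogeneity and monotonicity, PNS = p₁ − p₀.
PNS = 0.45012 − 0.14016 = 0.30996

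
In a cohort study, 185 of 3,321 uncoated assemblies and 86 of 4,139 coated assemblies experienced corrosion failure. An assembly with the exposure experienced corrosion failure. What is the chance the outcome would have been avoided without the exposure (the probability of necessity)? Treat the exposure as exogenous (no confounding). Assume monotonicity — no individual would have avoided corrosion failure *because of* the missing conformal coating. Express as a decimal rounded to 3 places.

p₁ = P(outcome | exposed) = 185/3321 = 0.055706
p₀ = P(outcome | unexposed) = 86/4139 = 0.020778
Under exogeneity and monotonicity, PN = (p₁ − p₀) / p₁.
PN = (0.055706 − 0.020778) / 0.055706 = 0.034928 / 0.055706 ≈ 0.6270

PN ≈ 0.627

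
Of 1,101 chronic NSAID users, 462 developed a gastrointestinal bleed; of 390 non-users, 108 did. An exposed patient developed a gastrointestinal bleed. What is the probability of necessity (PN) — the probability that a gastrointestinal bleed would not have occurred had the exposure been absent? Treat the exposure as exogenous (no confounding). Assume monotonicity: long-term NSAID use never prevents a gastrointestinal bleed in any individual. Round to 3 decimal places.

p₁ = P(outcome | exposed) = 462/1101 = 0.41962
p₀ = P(outcome | unexposed) = 108/390 = 0.27692
Under exogeneity and monotonicity, PN = (p₁ − p₀) / p₁.
PN = (0.41962 − 0.27692) / 0.41962 = 0.1427 / 0.41962 ≈ 0.3401

PN ≈ 0.340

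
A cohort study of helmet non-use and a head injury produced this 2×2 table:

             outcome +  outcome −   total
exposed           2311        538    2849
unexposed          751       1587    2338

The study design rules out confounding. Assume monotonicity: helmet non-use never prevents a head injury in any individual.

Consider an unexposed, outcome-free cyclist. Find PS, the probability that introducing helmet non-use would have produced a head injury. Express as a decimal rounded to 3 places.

p₁ = P(outcome | exposed) = 2311/2849 = 0.81116
p₀ = P(outcome | unexposed) = 751/2338 = 0.32121
Under exogeneity and monotonicity, PS = (p₁ − p₀)/(1 − p₀).
PS = (0.81116 − 0.32121) / 0.67879 ≈ 0.7218

PS ≈ 0.722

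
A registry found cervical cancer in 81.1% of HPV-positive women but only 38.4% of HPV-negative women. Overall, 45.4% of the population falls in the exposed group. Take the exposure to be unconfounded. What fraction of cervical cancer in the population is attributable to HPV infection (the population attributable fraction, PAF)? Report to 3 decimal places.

PAF ≈ 0.335

p₁ = 0.811, p₀ = 0.384.
Overall risk P(Y=1) = π·p₁ + (1−π)·p₀ = 0.454×0.811 + 0.546×0.384 = 0.57786.
Under exogeneity, PAF = [P(Y=1) − p₀] / P(Y=1).
PAF = (0.57786 − 0.384) / 0.57786 ≈ 0.3355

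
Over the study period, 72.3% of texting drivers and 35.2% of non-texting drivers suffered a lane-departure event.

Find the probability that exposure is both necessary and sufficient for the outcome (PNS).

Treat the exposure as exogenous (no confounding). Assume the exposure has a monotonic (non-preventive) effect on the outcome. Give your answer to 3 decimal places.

PNS ≈ 0.371

p₁ = 0.723, p₀ = 0.352.
Under exogeneity and monotonicity, PNS = p₁ − p₀.
PNS = 0.723 − 0.352 = 0.371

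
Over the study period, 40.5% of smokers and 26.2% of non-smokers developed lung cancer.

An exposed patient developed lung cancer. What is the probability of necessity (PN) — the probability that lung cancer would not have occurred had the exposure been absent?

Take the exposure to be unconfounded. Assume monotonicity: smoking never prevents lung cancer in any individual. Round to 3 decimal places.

p₁ = 0.405, p₀ = 0.262.
Under exogeneity and monotonicity, PN = (p₁ − p₀) / p₁.
PN = (0.405 − 0.262) / 0.405 = 0.143 / 0.405 ≈ 0.3531

PN ≈ 0.353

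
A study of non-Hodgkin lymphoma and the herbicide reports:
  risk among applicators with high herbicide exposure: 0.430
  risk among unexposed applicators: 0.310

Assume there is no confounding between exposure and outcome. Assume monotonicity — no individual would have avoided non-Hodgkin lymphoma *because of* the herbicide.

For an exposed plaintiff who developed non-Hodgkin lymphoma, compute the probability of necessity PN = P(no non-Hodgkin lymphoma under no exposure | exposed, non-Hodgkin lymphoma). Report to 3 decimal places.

PN ≈ 0.279

Let p₁ = 0.43, p₀ = 0.31.
Under exogeneity and monotonicity, PN = (p₁ − p₀) / p₁.
PN = (0.43 − 0.31) / 0.43 = 0.12 / 0.43 ≈ 0.2791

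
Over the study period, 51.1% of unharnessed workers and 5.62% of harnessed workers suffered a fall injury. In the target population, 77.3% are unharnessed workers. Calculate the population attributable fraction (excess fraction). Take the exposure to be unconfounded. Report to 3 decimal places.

PAF ≈ 0.862

p₁ = 0.511, p₀ = 0.0562.
Overall risk P(Y=1) = π·p₁ + (1−π)·p₀ = 0.773×0.511 + 0.227×0.0562 = 0.40776.
Under exogeneity, PAF = [P(Y=1) − p₀] / P(Y=1).
PAF = (0.40776 − 0.0562) / 0.40776 ≈ 0.8622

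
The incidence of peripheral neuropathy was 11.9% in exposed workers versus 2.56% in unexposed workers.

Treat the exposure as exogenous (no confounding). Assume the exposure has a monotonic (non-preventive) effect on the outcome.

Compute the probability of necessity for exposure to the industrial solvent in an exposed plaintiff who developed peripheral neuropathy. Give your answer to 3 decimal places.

p₁ = 0.119, p₀ = 0.0256.
Under exogeneity and monotonicity, PN = (p₁ − p₀) / p₁.
PN = (0.119 − 0.0256) / 0.119 = 0.0934 / 0.119 ≈ 0.7849

PN ≈ 0.785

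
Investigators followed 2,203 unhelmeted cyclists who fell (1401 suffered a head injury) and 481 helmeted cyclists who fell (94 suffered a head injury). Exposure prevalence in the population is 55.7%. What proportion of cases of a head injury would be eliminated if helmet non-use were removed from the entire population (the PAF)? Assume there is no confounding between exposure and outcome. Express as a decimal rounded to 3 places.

PAF ≈ 0.557

p₁ = P(outcome | exposed) = 1401/2203 = 0.63595
p₀ = P(outcome | unexposed) = 94/481 = 0.19543
Overall risk P(Y=1) = π·p₁ + (1−π)·p₀ = 0.557×0.63595 + 0.443×0.19543 = 0.4408.
Under exogeneity, PAF = [P(Y=1) − p₀] / P(Y=1).
PAF = (0.4408 − 0.19543) / 0.4408 ≈ 0.5567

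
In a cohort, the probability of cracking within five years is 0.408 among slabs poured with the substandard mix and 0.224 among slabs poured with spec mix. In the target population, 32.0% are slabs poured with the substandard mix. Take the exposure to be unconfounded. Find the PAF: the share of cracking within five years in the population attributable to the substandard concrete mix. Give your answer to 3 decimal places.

PAF ≈ 0.208

Let p₁ = 0.408, p₀ = 0.224.
Overall risk P(Y=1) = π·p₁ + (1−π)·p₀ = 0.32×0.408 + 0.68×0.224 = 0.28288.
Under exogeneity, PAF = [P(Y=1) − p₀] / P(Y=1).
PAF = (0.28288 − 0.224) / 0.28288 ≈ 0.2081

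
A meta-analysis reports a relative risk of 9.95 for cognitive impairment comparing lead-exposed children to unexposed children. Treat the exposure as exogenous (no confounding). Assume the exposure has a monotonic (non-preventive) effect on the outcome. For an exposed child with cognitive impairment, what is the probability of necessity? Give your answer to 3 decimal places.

Under exogeneity and monotonicity, PN = (RR − 1) / RR = 1 − 1/RR.
PN = (9.95 − 1) / 9.95 = 8.95 / 9.95 ≈ 0.8995

PN ≈ 0.899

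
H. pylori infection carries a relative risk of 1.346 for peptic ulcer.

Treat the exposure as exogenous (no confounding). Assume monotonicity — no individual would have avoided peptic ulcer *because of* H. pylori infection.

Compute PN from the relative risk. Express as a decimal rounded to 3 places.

Under exogeneity and monotonicity, PN = (RR − 1) / RR = 1 − 1/RR.
PN = (1.346 − 1) / 1.346 = 0.346 / 1.346 ≈ 0.2571

PN ≈ 0.257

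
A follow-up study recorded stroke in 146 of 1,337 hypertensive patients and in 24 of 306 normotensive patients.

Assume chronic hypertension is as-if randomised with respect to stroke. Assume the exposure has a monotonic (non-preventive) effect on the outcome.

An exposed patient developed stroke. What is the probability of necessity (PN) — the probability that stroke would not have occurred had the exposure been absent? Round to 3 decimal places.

PN ≈ 0.282

p₁ = P(outcome | exposed) = 146/1337 = 0.1092
p₀ = P(outcome | unexposed) = 24/306 = 0.078431
Under exogeneity and monotonicity, PN = (p₁ − p₀) / p₁.
PN = (0.1092 − 0.078431) / 0.1092 = 0.030768 / 0.1092 ≈ 0.2818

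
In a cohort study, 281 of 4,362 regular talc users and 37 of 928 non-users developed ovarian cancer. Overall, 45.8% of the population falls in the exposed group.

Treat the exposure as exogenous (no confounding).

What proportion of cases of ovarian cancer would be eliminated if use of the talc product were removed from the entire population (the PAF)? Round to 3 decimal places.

PAF ≈ 0.220

p₁ = P(outcome | exposed) = 281/4362 = 0.06442
p₀ = P(outcome | unexposed) = 37/928 = 0.039871
Overall risk P(Y=1) = π·p₁ + (1−π)·p₀ = 0.458×0.06442 + 0.542×0.039871 = 0.051114.
Under exogeneity, PAF = [P(Y=1) − p₀] / P(Y=1).
PAF = (0.051114 − 0.039871) / 0.051114 ≈ 0.2200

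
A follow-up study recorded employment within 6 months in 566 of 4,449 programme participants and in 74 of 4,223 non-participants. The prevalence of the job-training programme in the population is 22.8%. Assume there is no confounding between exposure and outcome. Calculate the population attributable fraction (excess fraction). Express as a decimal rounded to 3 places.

p₁ = P(outcome | exposed) = 566/4449 = 0.12722
p₀ = P(outcome | unexposed) = 74/4223 = 0.017523
Overall risk P(Y=1) = π·p₁ + (1−π)·p₀ = 0.228×0.12722 + 0.772×0.017523 = 0.042534.
Under exogeneity, PAF = [P(Y=1) − p₀] / P(Y=1).
PAF = (0.042534 − 0.017523) / 0.042534 ≈ 0.5880

PAF ≈ 0.588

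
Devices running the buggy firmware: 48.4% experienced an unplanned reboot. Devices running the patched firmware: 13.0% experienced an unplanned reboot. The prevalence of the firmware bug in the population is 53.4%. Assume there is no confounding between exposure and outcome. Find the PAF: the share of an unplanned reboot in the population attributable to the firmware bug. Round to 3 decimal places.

p₁ = 0.484, p₀ = 0.13.
Overall risk P(Y=1) = π·p₁ + (1−π)·p₀ = 0.534×0.484 + 0.466×0.13 = 0.31904.
Under exogeneity, PAF = [P(Y=1) − p₀] / P(Y=1).
PAF = (0.31904 − 0.13) / 0.31904 ≈ 0.5925

PAF ≈ 0.593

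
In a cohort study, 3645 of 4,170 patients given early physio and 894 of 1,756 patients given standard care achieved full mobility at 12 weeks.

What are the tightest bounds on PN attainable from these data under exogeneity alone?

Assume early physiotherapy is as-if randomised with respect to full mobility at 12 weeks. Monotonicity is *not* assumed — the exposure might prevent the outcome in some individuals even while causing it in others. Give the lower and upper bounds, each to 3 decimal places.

0.418 ≤ PN ≤ 0.562

p₁ = P(outcome | exposed) = 3645/4170 = 0.8741
p₀ = P(outcome | unexposed) = 894/1756 = 0.50911
Under exogeneity alone the bounds on PN are max{0,(p₁−p₀)/p₁} ≤ PN ≤ min{1,(1−p₀)/p₁}.
  lower = (p₁ − p₀)/p₁ = 0.36499 / 0.8741 ≈ 0.4176
  upper = min{1, (1 − p₀)/p₁} = 0.49089 / 0.8741 ≈ 0.5616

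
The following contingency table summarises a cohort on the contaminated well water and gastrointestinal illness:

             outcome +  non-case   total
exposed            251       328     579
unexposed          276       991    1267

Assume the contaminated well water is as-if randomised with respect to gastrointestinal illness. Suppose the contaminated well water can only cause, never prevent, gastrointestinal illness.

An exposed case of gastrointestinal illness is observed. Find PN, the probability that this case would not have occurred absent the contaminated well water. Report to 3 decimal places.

PN ≈ 0.497

p₁ = P(outcome | exposed) = 251/579 = 0.43351
p₀ = P(outcome | unexposed) = 276/1267 = 0.21784
Under exogeneity and monotonicity, PN = (p₁ − p₀) / p₁.
PN = (0.43351 − 0.21784) / 0.43351 = 0.21567 / 0.43351 ≈ 0.4975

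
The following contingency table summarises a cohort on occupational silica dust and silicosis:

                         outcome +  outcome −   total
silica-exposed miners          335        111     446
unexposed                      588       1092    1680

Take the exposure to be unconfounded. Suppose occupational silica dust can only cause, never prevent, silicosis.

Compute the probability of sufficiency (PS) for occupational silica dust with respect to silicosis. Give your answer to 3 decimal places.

PS ≈ 0.617

p₁ = P(outcome | exposed) = 335/446 = 0.75112
p₀ = P(outcome | unexposed) = 588/1680 = 0.35
Under exogeneity and monotonicity, PS = (p₁ − p₀)/(1 − p₀).
PS = (0.75112 − 0.35) / 0.65 ≈ 0.6171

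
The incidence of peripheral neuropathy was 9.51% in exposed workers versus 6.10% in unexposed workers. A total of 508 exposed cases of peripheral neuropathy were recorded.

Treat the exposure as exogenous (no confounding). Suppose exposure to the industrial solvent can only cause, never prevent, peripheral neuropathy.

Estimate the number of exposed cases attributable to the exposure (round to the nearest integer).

about 182 cases

p₁ = 0.0951, p₀ = 0.061.
PN = (p₁ − p₀)/p₁ = (0.0951 − 0.061) / 0.0951 ≈ 0.35857.
Attributable cases ≈ PN × (exposed cases) = 0.35857 × 508 ≈ 182.15.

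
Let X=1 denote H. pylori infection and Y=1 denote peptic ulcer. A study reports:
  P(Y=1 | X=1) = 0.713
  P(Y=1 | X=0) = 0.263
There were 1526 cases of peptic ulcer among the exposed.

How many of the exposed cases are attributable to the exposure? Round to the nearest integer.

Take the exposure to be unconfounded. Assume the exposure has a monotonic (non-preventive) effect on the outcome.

Let p₁ = 0.713, p₀ = 0.263.
PN = (p₁ − p₀)/p₁ = (0.713 − 0.263) / 0.713 ≈ 0.63114.
Attributable cases ≈ PN × (exposed cases) = 0.63114 × 1526 ≈ 963.11.

about 963 cases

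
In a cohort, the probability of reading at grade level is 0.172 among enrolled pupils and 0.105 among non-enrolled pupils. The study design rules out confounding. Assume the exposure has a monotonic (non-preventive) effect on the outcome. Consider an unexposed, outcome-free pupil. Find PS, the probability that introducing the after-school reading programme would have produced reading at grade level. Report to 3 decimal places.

Let p₁ = 0.172, p₀ = 0.105.
Under exogeneity and monotonicity, PS = (p₁ − p₀) / (1 − p₀).
PS = (0.172 − 0.105) / (1 − 0.105) = 0.067 / 0.895 ≈ 0.0749

PS ≈ 0.075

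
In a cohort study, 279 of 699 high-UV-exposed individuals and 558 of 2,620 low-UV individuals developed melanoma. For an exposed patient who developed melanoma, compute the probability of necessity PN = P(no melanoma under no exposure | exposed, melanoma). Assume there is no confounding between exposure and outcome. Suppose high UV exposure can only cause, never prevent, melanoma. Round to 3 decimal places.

p₁ = P(outcome | exposed) = 279/699 = 0.39914
p₀ = P(outcome | unexposed) = 558/2620 = 0.21298
Under exogeneity and monotonicity, PN = (p₁ − p₀) / p₁.
PN = (0.39914 − 0.21298) / 0.39914 = 0.18616 / 0.39914 ≈ 0.4664

PN ≈ 0.466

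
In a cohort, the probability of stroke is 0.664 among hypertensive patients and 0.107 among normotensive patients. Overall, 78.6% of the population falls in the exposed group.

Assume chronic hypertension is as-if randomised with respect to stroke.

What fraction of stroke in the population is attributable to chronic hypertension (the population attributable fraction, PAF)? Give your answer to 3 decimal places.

Let p₁ = 0.664, p₀ = 0.107.
Overall risk P(Y=1) = π·p₁ + (1−π)·p₀ = 0.786×0.664 + 0.214×0.107 = 0.5448.
Under exogeneity, PAF = [P(Y=1) − p₀] / P(Y=1).
PAF = (0.5448 − 0.107) / 0.5448 ≈ 0.8036

PAF ≈ 0.804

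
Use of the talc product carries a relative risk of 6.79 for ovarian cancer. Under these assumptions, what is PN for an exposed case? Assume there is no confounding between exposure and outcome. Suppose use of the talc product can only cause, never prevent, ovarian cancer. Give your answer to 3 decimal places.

PN ≈ 0.853

Under exogeneity and monotonicity, PN = (RR − 1) / RR = 1 − 1/RR.
PN = (6.79 − 1) / 6.79 = 5.79 / 6.79 ≈ 0.8527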